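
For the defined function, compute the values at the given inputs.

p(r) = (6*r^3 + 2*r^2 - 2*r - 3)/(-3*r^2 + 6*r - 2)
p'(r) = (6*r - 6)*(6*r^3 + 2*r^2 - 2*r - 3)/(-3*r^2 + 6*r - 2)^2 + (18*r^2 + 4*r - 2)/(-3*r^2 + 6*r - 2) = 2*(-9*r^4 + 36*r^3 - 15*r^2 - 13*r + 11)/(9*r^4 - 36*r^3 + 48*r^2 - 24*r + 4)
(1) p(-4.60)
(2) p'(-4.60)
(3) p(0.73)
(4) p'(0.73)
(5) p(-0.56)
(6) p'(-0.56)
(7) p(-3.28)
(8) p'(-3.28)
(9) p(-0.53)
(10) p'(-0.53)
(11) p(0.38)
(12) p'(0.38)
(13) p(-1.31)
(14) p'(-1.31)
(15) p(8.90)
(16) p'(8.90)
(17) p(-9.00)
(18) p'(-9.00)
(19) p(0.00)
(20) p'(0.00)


(1) = 5.75
(2) = -1.80
(3) = -1.36
(4) = 16.27
(5) = 0.37
(6) = 0.32
(7) = 3.46
(8) = -1.66
(9) = 0.38
(10) = 0.42
(11) = 20.51
(12) = 484.16
(13) = 0.70
(14) = -0.93
(15) = -23.45
(16) = -1.87
(17) = 14.04
(18) = -1.93
(19) = 1.50
(20) = 5.50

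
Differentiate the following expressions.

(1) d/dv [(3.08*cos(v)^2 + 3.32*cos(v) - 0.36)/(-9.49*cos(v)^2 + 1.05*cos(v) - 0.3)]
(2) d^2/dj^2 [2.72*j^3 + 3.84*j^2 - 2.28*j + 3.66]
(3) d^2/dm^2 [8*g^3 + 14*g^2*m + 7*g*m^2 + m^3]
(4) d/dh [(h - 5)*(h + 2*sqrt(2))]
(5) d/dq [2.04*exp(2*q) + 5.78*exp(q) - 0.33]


(1) = (-34.7408*cos(v)^2 + 8.6808*cos(v) + 0.618)*sin(v)/(90.0601*cos(v)^4 - 19.929*cos(v)^3 + 6.7965*cos(v)^2 - 0.63*cos(v) + 0.09)
(2) = 16.32*j + 7.68
(3) = 14*g + 6*m
(4) = 2*h - 5 + 2*sqrt(2)
(5) = (4.08*exp(q) + 5.78)*exp(q)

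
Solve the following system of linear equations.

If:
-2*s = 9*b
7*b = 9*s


Then:
b = 0
s = 0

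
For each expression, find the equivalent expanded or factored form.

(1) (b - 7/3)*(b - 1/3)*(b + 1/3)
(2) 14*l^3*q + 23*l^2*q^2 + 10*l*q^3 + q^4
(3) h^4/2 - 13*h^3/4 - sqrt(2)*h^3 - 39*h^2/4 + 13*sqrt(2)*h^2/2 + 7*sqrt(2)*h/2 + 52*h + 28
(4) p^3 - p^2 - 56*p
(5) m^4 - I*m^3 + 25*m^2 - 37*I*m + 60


(1) = b^3 - 7*b^2/3 - b/9 + 7/27
(2) = q*(l + q)*(2*l + q)*(7*l + q)
(3) = (h/2 + sqrt(2))*(h - 7)*(h + 1/2)*(h - 4*sqrt(2))
(4) = p*(p - 8)*(p + 7)
(5) = (m - 4*I)*(m - 3*I)*(m + I)*(m + 5*I)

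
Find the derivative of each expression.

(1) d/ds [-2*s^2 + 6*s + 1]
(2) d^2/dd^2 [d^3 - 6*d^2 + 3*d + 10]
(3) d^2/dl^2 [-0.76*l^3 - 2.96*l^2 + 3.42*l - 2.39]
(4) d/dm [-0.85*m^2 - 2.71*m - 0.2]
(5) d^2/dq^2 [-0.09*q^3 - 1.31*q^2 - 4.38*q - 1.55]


(1) = 6 - 4*s
(2) = 6*d - 12
(3) = -4.56*l - 5.92
(4) = -1.7*m - 2.71
(5) = -0.54*q - 2.62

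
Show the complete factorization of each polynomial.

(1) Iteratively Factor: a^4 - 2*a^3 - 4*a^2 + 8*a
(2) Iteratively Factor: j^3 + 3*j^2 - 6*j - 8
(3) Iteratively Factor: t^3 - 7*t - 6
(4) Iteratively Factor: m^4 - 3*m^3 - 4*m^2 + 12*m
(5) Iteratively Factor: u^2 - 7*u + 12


(1) = (a + 2)*(a^3 - 4*a^2 + 4*a) = (a - 2)*(a + 2)*(a^2 - 2*a) = (a - 2)^2*(a + 2)*(a)
(2) = (j - 2)*(j^2 + 5*j + 4) = (j - 2)*(j + 1)*(j + 4)
(3) = (t + 1)*(t^2 - t - 6) = (t + 1)*(t + 2)*(t - 3)
(4) = (m + 2)*(m^3 - 5*m^2 + 6*m) = (m - 3)*(m + 2)*(m^2 - 2*m) = m*(m - 3)*(m + 2)*(m - 2)
(5) = (u - 4)*(u - 3)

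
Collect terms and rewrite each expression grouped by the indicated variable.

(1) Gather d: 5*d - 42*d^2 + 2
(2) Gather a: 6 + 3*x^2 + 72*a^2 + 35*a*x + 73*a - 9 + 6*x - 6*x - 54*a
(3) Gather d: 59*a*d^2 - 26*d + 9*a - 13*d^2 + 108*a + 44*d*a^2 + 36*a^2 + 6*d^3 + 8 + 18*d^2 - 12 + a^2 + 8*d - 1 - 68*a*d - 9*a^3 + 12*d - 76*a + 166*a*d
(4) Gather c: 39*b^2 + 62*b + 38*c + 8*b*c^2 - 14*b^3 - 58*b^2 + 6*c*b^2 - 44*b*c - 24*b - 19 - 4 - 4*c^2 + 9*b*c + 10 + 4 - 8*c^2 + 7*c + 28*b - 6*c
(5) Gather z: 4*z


(1) = -42*d^2 + 5*d + 2
(2) = 72*a^2 + a*(35*x + 19) + 3*x^2 - 3
(3) = -9*a^3 + 37*a^2 + 41*a + 6*d^3 + d^2*(59*a + 5) + d*(44*a^2 + 98*a - 6) - 5
(4) = -14*b^3 - 19*b^2 + 66*b + c^2*(8*b - 12) + c*(6*b^2 - 35*b + 39) - 9
(5) = 4*z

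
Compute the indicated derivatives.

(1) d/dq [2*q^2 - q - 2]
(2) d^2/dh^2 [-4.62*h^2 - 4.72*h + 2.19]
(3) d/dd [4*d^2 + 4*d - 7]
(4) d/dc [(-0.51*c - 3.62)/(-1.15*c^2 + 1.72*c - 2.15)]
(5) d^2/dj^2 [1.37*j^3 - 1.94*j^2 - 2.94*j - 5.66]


(1) = 4*q - 1
(2) = -9.24000000000000
(3) = 8*d + 4
(4) = (-0.5865*c^2 - 8.326*c + 7.3229)/(1.3225*c^4 - 3.956*c^3 + 7.9034*c^2 - 7.396*c + 4.6225)
(5) = 8.22*j - 3.88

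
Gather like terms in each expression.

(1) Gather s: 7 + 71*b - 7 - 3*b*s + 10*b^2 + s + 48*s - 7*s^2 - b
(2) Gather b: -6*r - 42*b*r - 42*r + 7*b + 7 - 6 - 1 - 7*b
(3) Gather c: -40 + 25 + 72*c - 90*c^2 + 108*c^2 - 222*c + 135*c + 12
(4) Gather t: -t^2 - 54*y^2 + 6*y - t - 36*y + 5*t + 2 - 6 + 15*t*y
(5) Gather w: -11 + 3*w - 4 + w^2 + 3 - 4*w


(1) = 10*b^2 + 70*b - 7*s^2 + s*(49 - 3*b)
(2) = -42*b*r - 48*r
(3) = 18*c^2 - 15*c - 3
(4) = -t^2 + t*(15*y + 4) - 54*y^2 - 30*y - 4
(5) = w^2 - w - 12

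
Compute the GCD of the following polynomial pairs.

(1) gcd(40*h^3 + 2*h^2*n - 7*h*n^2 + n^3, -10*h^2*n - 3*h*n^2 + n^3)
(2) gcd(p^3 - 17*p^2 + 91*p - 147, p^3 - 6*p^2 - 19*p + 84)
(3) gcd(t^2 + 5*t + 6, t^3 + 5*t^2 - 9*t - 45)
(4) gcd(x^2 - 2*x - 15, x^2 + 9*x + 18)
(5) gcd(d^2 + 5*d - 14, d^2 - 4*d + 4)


(1) = gcd((-5*h + n)*(-4*h + n)*(2*h + n), n*(-5*h + n)*(2*h + n)) = 10*h^2 + 3*h*n - n^2
(2) = gcd((p - 7)^2*(p - 3), (p - 7)*(p - 3)*(p + 4)) = p^2 - 10*p + 21
(3) = t + 3
(4) = x + 3
(5) = gcd((d - 2)*(d + 7), (d - 2)^2) = d - 2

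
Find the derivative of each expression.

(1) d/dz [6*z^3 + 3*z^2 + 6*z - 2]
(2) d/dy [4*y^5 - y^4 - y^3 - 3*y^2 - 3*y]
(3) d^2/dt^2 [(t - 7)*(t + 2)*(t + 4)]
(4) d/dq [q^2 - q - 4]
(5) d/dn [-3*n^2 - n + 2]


(1) = 18*z^2 + 6*z + 6
(2) = 20*y^4 - 4*y^3 - 3*y^2 - 6*y - 3
(3) = 6*t - 2
(4) = 2*q - 1
(5) = -6*n - 1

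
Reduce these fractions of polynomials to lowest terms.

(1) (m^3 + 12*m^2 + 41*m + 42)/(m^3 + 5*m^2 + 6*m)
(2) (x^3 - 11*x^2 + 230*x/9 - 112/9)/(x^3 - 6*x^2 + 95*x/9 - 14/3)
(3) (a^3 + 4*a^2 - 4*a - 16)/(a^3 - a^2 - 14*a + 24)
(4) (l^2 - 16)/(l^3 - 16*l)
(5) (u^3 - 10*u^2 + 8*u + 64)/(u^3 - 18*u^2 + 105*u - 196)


(1) = (m + 7)/m
(2) = (x - 8)/(x - 3)
(3) = (a + 2)/(a - 3)
(4) = 1/l
(5) = (u^2 - 6*u - 16)/(u^2 - 14*u + 49)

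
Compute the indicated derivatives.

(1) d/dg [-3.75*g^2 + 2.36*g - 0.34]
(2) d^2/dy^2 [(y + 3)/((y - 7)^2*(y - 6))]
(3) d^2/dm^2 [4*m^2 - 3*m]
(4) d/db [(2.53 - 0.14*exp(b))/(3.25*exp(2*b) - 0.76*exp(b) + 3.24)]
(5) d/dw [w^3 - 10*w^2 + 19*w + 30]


(1) = 2.36 - 7.5*g
(2) = 6*(y^3 - 120*y + 507)/(y^7 - 46*y^6 + 906*y^5 - 9904*y^4 + 64897*y^3 - 254898*y^2 + 555660*y - 518616)
(3) = 8
(4) = (0.455*exp(2*b) - 16.445*exp(b) + 1.4692)*exp(b)/(10.5625*exp(4*b) - 4.94*exp(3*b) + 21.6376*exp(2*b) - 4.9248*exp(b) + 10.4976)
(5) = 3*w^2 - 20*w + 19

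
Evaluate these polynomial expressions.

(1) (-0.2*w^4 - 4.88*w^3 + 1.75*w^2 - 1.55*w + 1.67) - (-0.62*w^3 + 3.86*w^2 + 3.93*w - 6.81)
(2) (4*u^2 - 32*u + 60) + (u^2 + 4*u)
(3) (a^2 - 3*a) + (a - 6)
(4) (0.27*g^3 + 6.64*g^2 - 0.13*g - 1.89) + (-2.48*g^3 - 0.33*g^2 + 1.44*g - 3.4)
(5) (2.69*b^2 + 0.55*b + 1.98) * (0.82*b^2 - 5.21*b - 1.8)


(1) = -0.2*w^4 - 4.26*w^3 - 2.11*w^2 - 5.48*w + 8.48
(2) = 5*u^2 - 28*u + 60
(3) = a^2 - 2*a - 6
(4) = -2.21*g^3 + 6.31*g^2 + 1.31*g - 5.29
(5) = 2.2058*b^4 - 13.5639*b^3 - 6.0839*b^2 - 11.3058*b - 3.564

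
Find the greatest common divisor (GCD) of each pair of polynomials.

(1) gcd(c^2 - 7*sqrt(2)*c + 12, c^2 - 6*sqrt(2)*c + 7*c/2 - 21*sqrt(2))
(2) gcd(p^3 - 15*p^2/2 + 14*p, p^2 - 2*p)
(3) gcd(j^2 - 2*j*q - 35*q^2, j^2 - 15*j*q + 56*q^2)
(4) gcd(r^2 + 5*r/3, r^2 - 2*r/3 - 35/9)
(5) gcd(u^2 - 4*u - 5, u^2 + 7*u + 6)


(1) = c - 6*sqrt(2)
(2) = gcd(p*(p - 4)*(p - 7/2), p*(p - 2)) = p
(3) = -j + 7*q
(4) = gcd(r*(r + 5/3), (r - 7/3)*(r + 5/3)) = r + 5/3
(5) = gcd((u - 5)*(u + 1), (u + 1)*(u + 6)) = u + 1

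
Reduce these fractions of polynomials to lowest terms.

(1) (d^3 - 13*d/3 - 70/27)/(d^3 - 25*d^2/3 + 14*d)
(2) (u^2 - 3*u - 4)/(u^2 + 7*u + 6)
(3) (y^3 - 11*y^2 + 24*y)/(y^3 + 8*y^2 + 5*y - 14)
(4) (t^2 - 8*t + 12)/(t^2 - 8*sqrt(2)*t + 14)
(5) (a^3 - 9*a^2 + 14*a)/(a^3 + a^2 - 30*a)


(1) = (9*d^2 + 21*d + 10)/(9*d^2 - 54*d)
(2) = (u - 4)/(u + 6)
(3) = (y^3 - 11*y^2 + 24*y)/(y^3 + 8*y^2 + 5*y - 14)
(4) = (t^2 - 8*t + 12)/(t^2 - 8*sqrt(2)*t + 14)
(5) = (a^2 - 9*a + 14)/(a^2 + a - 30)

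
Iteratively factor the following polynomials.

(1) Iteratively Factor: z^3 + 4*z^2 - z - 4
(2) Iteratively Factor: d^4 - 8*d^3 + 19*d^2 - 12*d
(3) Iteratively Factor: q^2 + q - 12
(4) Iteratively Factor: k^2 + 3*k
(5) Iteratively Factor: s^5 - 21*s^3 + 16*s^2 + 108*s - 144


(1) = (z - 1)*(z^2 + 5*z + 4) = (z - 1)*(z + 4)*(z + 1)
(2) = (d - 1)*(d^3 - 7*d^2 + 12*d) = (d - 4)*(d - 1)*(d^2 - 3*d) = d*(d - 4)*(d - 1)*(d - 3)
(3) = (q - 3)*(q + 4)
(4) = (k + 3)*(k)
(5) = (s - 3)*(s^4 + 3*s^3 - 12*s^2 - 20*s + 48) = (s - 3)*(s + 3)*(s^3 - 12*s + 16) = (s - 3)*(s - 2)*(s + 3)*(s^2 + 2*s - 8) = (s - 3)*(s - 2)*(s + 3)*(s + 4)*(s - 2)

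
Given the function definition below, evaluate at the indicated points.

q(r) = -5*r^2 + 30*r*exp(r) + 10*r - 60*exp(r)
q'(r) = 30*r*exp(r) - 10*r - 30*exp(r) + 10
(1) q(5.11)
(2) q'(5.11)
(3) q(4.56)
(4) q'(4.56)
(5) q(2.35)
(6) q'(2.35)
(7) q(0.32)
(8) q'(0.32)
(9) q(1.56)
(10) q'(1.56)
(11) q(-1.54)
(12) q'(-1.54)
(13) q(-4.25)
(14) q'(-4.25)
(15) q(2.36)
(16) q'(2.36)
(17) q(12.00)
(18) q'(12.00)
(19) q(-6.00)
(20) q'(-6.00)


(1) = 15377.58
(2) = 20386.05
(3) = 7282.44
(4) = 10172.72
(5) = 105.99
(6) = 411.17
(7) = -66.72
(8) = -21.29
(9) = -59.38
(10) = 74.35
(11) = -50.03
(12) = 9.06
(13) = -135.49
(14) = 50.25
(15) = 110.13
(16) = 418.51
(17) = 48825837.43
(18) = 53708971.17
(19) = -240.59
(20) = 69.48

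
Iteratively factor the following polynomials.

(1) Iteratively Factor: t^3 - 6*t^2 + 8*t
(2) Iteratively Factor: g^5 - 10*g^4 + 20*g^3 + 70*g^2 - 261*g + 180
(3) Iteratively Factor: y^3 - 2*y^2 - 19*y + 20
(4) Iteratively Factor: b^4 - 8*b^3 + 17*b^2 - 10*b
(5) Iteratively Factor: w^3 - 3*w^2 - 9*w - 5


(1) = (t - 2)*(t^2 - 4*t) = (t - 4)*(t - 2)*(t)
(2) = (g - 5)*(g^4 - 5*g^3 - 5*g^2 + 45*g - 36) = (g - 5)*(g - 1)*(g^3 - 4*g^2 - 9*g + 36) = (g - 5)*(g - 3)*(g - 1)*(g^2 - g - 12) = (g - 5)*(g - 4)*(g - 3)*(g - 1)*(g + 3)
(3) = (y - 5)*(y^2 + 3*y - 4) = (y - 5)*(y - 1)*(y + 4)
(4) = (b - 5)*(b^3 - 3*b^2 + 2*b) = b*(b - 5)*(b^2 - 3*b + 2) = b*(b - 5)*(b - 2)*(b - 1)
(5) = (w + 1)*(w^2 - 4*w - 5) = (w - 5)*(w + 1)*(w + 1)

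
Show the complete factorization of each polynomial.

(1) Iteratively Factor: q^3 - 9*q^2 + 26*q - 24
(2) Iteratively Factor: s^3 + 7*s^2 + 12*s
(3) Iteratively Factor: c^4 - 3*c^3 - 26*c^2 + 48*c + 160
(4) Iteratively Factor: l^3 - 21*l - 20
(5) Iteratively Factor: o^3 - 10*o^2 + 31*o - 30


(1) = (q - 2)*(q^2 - 7*q + 12) = (q - 4)*(q - 2)*(q - 3)
(2) = (s + 4)*(s^2 + 3*s) = (s + 3)*(s + 4)*(s)
(3) = (c - 4)*(c^3 + c^2 - 22*c - 40) = (c - 5)*(c - 4)*(c^2 + 6*c + 8) = (c - 5)*(c - 4)*(c + 2)*(c + 4)
(4) = (l + 1)*(l^2 - l - 20) = (l + 1)*(l + 4)*(l - 5)
(5) = (o - 2)*(o^2 - 8*o + 15) = (o - 3)*(o - 2)*(o - 5)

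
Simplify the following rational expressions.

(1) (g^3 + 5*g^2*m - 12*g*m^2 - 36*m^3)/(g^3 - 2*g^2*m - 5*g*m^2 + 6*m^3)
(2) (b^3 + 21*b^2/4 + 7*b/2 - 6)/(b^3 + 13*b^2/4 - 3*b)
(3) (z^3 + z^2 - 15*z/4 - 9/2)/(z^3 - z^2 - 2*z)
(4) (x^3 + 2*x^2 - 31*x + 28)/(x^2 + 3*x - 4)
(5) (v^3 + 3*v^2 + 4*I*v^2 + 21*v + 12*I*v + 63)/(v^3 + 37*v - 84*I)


(1) = (g + 6*m)/(g - m)
(2) = (b + 2)/b
(3) = (4*z^2 + 12*z + 9)/(4*z^2 + 4*z)
(4) = (x^2 + 3*x - 28)/(x + 4)
(5) = (v + 3)/(v - 4*I)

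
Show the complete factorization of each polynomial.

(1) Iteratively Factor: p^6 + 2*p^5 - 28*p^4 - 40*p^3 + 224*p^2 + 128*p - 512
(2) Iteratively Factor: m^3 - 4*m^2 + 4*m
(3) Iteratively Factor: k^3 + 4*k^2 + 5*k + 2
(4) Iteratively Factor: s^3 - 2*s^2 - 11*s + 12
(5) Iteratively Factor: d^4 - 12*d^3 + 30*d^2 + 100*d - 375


(1) = (p - 2)*(p^5 + 4*p^4 - 20*p^3 - 80*p^2 + 64*p + 256) = (p - 2)^2*(p^4 + 6*p^3 - 8*p^2 - 96*p - 128) = (p - 2)^2*(p + 4)*(p^3 + 2*p^2 - 16*p - 32) = (p - 2)^2*(p + 4)^2*(p^2 - 2*p - 8) = (p - 4)*(p - 2)^2*(p + 4)^2*(p + 2)
(2) = (m - 2)*(m^2 - 2*m) = (m - 2)^2*(m)
(3) = (k + 1)*(k^2 + 3*k + 2) = (k + 1)*(k + 2)*(k + 1)
(4) = (s + 3)*(s^2 - 5*s + 4) = (s - 4)*(s + 3)*(s - 1)
(5) = (d - 5)*(d^3 - 7*d^2 - 5*d + 75) = (d - 5)^2*(d^2 - 2*d - 15) = (d - 5)^3*(d + 3)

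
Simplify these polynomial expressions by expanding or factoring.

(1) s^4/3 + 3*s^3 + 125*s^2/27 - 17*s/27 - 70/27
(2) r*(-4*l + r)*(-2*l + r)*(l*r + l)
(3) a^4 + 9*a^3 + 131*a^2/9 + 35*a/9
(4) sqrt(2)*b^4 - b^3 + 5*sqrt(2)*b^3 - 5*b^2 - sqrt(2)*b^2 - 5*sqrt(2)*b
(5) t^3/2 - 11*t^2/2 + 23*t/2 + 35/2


(1) = (s/3 + 1/3)*(s - 2/3)*(s + 5/3)*(s + 7)
(2) = 8*l^3*r^2 + 8*l^3*r - 6*l^2*r^3 - 6*l^2*r^2 + l*r^4 + l*r^3
(3) = a*(a + 1/3)*(a + 5/3)*(a + 7)
(4) = b*(b + 5)*(b - sqrt(2))*(sqrt(2)*b + 1)
(5) = (t/2 + 1/2)*(t - 7)*(t - 5)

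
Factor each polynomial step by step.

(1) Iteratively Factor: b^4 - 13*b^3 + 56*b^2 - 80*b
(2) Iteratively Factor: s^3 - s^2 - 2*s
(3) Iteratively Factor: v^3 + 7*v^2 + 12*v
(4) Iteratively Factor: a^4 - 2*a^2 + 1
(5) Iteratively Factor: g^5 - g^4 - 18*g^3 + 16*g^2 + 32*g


(1) = (b - 5)*(b^3 - 8*b^2 + 16*b) = (b - 5)*(b - 4)*(b^2 - 4*b) = (b - 5)*(b - 4)^2*(b)
(2) = (s - 2)*(s^2 + s) = s*(s - 2)*(s + 1)
(3) = (v)*(v^2 + 7*v + 12) = v*(v + 4)*(v + 3)
(4) = (a + 1)*(a^3 - a^2 - a + 1) = (a - 1)*(a + 1)*(a^2 - 1) = (a - 1)*(a + 1)^2*(a - 1)
(5) = (g + 4)*(g^4 - 5*g^3 + 2*g^2 + 8*g) = g*(g + 4)*(g^3 - 5*g^2 + 2*g + 8) = g*(g + 1)*(g + 4)*(g^2 - 6*g + 8) = g*(g - 4)*(g + 1)*(g + 4)*(g - 2)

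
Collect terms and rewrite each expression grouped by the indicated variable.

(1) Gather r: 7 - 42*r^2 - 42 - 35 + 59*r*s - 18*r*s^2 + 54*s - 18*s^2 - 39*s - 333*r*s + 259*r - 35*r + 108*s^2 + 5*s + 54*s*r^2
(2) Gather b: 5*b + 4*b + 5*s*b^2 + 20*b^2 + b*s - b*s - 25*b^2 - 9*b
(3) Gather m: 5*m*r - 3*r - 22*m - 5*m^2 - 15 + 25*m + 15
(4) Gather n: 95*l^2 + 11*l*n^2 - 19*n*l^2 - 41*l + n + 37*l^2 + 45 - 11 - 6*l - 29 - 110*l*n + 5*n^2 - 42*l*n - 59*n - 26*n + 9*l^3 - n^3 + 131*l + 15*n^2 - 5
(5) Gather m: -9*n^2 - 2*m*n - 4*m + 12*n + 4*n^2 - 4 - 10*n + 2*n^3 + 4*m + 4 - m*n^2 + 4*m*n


(1) = r^2*(54*s - 42) + r*(-18*s^2 - 274*s + 224) + 90*s^2 + 20*s - 70
(2) = b^2*(5*s - 5)
(3) = -5*m^2 + m*(5*r + 3) - 3*r
(4) = 9*l^3 + 132*l^2 + 84*l - n^3 + n^2*(11*l + 20) + n*(-19*l^2 - 152*l - 84)
(5) = m*(-n^2 + 2*n) + 2*n^3 - 5*n^2 + 2*n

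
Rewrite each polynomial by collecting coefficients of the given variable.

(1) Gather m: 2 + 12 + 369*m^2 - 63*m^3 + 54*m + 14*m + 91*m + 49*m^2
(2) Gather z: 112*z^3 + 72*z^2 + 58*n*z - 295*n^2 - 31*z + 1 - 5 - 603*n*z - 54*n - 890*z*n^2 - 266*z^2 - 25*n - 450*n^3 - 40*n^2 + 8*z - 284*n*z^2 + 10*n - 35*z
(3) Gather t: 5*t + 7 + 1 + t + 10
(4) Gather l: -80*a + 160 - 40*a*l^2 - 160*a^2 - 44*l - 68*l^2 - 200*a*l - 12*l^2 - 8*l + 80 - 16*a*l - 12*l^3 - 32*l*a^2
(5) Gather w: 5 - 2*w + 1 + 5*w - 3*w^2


(1) = -63*m^3 + 418*m^2 + 159*m + 14
(2) = -450*n^3 - 335*n^2 - 69*n + 112*z^3 + z^2*(-284*n - 194) + z*(-890*n^2 - 545*n - 58) - 4
(3) = 6*t + 18
(4) = -160*a^2 - 80*a - 12*l^3 + l^2*(-40*a - 80) + l*(-32*a^2 - 216*a - 52) + 240
(5) = -3*w^2 + 3*w + 6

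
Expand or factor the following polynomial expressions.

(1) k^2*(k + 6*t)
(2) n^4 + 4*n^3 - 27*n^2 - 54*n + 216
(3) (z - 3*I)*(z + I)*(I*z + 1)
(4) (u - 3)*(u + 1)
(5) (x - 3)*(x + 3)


(1) = k^3 + 6*k^2*t
(2) = (n - 3)^2*(n + 4)*(n + 6)
(3) = I*z^3 + 3*z^2 + I*z + 3
(4) = u^2 - 2*u - 3
(5) = x^2 - 9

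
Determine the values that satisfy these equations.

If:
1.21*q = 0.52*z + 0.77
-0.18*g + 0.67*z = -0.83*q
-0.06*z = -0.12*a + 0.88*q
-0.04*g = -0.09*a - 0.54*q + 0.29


Then:
a = 0.75
g = -3.18
q = 0.18
z = -1.07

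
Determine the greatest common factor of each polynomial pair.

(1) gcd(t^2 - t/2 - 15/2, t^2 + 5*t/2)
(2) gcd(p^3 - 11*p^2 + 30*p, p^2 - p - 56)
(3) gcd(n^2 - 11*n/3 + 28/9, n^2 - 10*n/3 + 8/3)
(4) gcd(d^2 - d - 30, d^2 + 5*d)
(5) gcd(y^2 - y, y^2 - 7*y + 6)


(1) = t + 5/2
(2) = gcd(p*(p - 6)*(p - 5), (p - 8)*(p + 7)) = 1
(3) = n - 4/3
(4) = d + 5
(5) = y - 1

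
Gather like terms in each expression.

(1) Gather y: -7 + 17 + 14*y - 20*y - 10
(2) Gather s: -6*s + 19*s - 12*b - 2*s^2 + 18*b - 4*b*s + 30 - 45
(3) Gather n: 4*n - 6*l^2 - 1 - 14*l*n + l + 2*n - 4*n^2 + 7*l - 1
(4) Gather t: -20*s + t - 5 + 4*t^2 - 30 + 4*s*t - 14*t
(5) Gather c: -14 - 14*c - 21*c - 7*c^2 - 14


(1) = -6*y
(2) = 6*b - 2*s^2 + s*(13 - 4*b) - 15
(3) = -6*l^2 + 8*l - 4*n^2 + n*(6 - 14*l) - 2
(4) = -20*s + 4*t^2 + t*(4*s - 13) - 35
(5) = -7*c^2 - 35*c - 28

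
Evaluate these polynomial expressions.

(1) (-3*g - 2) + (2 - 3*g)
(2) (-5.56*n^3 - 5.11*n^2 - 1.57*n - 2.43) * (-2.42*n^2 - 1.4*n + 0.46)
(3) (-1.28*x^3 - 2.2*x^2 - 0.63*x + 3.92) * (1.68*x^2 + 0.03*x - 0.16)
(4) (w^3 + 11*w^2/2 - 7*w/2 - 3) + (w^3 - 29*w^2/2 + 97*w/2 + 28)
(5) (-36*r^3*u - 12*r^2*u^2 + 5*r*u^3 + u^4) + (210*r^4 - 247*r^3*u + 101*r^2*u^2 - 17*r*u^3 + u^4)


(1) = -6*g
(2) = 13.4552*n^5 + 20.1502*n^4 + 8.3958*n^3 + 5.728*n^2 + 2.6798*n - 1.1178
(3) = -2.1504*x^5 - 3.7344*x^4 - 0.9196*x^3 + 6.9187*x^2 + 0.2184*x - 0.6272
(4) = 2*w^3 - 9*w^2 + 45*w + 25
(5) = 210*r^4 - 283*r^3*u + 89*r^2*u^2 - 12*r*u^3 + 2*u^4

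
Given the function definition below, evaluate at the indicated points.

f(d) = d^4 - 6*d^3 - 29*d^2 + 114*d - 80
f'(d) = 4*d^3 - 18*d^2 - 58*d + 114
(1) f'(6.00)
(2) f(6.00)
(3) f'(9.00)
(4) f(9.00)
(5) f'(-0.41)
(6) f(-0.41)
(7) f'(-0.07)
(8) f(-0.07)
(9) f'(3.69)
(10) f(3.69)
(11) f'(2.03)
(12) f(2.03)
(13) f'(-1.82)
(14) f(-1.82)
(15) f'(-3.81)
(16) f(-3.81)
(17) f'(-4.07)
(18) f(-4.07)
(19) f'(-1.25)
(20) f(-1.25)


(1) = -18.00
(2) = -440.00
(3) = 1050.00
(4) = 784.00
(5) = 134.48
(6) = -131.17
(7) = 117.97
(8) = -88.12
(9) = -144.14
(10) = -170.27
(11) = -44.45
(12) = -1.30
(13) = 135.82
(14) = -336.40
(15) = -147.54
(16) = -392.75
(17) = -217.78
(18) = -345.45
(19) = 150.56
(20) = -253.65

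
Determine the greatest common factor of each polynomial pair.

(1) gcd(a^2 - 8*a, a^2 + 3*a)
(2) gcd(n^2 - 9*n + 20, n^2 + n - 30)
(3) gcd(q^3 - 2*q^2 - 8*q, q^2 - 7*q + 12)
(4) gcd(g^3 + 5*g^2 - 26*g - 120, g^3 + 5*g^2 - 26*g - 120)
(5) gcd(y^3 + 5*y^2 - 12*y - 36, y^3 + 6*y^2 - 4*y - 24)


(1) = a
(2) = n - 5
(3) = gcd(q*(q - 4)*(q + 2), (q - 4)*(q - 3)) = q - 4
(4) = gcd((g - 5)*(g + 4)*(g + 6), (g - 5)*(g + 4)*(g + 6)) = g^3 + 5*g^2 - 26*g - 120
(5) = y^2 + 8*y + 12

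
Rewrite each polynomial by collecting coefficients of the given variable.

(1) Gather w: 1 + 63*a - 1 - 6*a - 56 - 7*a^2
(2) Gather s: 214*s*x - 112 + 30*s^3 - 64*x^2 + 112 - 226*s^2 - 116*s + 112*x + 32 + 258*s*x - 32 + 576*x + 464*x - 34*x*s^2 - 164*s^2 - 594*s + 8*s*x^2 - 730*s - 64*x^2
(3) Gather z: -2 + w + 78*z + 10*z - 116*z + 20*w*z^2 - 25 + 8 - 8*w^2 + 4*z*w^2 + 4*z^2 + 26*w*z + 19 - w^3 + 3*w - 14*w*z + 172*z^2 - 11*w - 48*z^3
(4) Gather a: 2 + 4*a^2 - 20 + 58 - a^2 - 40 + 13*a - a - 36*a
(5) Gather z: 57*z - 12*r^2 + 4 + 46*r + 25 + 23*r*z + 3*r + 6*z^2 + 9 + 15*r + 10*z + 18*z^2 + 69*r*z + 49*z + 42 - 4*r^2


(1) = -7*a^2 + 57*a - 56
(2) = 30*s^3 + s^2*(-34*x - 390) + s*(8*x^2 + 472*x - 1440) - 128*x^2 + 1152*x
(3) = -w^3 - 8*w^2 - 7*w - 48*z^3 + z^2*(20*w + 176) + z*(4*w^2 + 12*w - 28)
(4) = 3*a^2 - 24*a
(5) = -16*r^2 + 64*r + 24*z^2 + z*(92*r + 116) + 80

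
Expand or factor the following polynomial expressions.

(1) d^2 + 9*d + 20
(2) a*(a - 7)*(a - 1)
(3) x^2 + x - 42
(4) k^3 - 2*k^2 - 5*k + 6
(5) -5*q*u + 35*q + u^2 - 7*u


(1) = (d + 4)*(d + 5)
(2) = a^3 - 8*a^2 + 7*a
(3) = (x - 6)*(x + 7)
(4) = (k - 3)*(k - 1)*(k + 2)
(5) = (-5*q + u)*(u - 7)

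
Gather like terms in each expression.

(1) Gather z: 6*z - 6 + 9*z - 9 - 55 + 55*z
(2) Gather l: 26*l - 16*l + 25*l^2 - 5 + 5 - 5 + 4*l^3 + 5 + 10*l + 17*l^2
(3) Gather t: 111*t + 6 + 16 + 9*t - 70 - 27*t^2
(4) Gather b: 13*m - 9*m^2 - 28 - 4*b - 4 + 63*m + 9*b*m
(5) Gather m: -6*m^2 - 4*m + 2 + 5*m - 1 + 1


(1) = 70*z - 70
(2) = 4*l^3 + 42*l^2 + 20*l
(3) = -27*t^2 + 120*t - 48
(4) = b*(9*m - 4) - 9*m^2 + 76*m - 32
(5) = -6*m^2 + m + 2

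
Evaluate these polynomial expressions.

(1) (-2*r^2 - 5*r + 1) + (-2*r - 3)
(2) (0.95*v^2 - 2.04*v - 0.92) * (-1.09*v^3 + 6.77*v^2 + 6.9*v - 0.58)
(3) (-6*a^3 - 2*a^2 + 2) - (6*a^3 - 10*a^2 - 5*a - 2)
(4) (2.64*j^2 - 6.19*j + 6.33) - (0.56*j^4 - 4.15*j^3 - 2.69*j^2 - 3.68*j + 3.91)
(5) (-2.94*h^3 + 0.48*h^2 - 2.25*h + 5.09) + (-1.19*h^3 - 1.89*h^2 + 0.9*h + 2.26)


(1) = -2*r^2 - 7*r - 2
(2) = -1.0355*v^5 + 8.6551*v^4 - 6.253*v^3 - 20.8554*v^2 - 5.1648*v + 0.5336
(3) = -12*a^3 + 8*a^2 + 5*a + 4
(4) = -0.56*j^4 + 4.15*j^3 + 5.33*j^2 - 2.51*j + 2.42
(5) = -4.13*h^3 - 1.41*h^2 - 1.35*h + 7.35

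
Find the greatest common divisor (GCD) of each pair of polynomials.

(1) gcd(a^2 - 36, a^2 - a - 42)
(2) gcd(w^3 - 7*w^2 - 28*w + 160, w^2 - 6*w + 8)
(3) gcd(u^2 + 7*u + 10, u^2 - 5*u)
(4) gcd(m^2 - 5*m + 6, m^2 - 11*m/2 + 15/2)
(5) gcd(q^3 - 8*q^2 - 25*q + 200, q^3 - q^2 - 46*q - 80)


(1) = gcd((a - 6)*(a + 6), (a - 7)*(a + 6)) = a + 6
(2) = w - 4
(3) = gcd((u + 2)*(u + 5), u*(u - 5)) = 1
(4) = m - 3
(5) = q^2 - 3*q - 40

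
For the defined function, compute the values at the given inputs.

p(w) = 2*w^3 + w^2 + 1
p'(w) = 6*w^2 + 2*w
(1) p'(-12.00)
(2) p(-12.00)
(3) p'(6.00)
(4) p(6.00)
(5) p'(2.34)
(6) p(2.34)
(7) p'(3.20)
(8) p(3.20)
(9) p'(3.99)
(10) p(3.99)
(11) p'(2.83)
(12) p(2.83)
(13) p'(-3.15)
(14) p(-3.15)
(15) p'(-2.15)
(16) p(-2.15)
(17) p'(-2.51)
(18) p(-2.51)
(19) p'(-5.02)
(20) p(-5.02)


(1) = 840.00
(2) = -3311.00
(3) = 228.00
(4) = 469.00
(5) = 37.53
(6) = 32.10
(7) = 67.84
(8) = 76.78
(9) = 103.50
(10) = 143.96
(11) = 53.71
(12) = 54.34
(13) = 53.23
(14) = -51.59
(15) = 23.43
(16) = -14.25
(17) = 32.78
(18) = -24.33
(19) = 141.16
(20) = -226.81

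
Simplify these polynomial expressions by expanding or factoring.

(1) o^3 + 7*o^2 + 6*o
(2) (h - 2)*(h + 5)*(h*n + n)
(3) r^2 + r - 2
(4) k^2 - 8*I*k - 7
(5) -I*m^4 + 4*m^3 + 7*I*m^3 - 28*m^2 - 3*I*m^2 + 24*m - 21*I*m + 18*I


(1) = o*(o + 1)*(o + 6)
(2) = h^3*n + 4*h^2*n - 7*h*n - 10*n
(3) = (r - 1)*(r + 2)
(4) = (k - 7*I)*(k - I)
(5) = (m - 6)*(m + I)*(m + 3*I)*(-I*m + I)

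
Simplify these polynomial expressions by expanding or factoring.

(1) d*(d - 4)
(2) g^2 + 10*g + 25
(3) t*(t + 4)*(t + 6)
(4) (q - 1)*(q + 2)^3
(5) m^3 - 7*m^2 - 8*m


(1) = d^2 - 4*d
(2) = (g + 5)^2
(3) = t^3 + 10*t^2 + 24*t
(4) = q^4 + 5*q^3 + 6*q^2 - 4*q - 8
(5) = m*(m - 8)*(m + 1)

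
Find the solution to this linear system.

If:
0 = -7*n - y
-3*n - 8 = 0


Then:
n = -8/3
y = 56/3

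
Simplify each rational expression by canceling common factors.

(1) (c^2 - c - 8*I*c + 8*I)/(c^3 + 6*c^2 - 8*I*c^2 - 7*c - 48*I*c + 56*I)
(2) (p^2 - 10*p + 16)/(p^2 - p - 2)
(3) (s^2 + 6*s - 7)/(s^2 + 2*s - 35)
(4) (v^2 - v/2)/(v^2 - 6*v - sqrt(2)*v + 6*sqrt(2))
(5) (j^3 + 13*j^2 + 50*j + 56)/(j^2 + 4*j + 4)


(1) = 1/(c + 7)
(2) = (p - 8)/(p + 1)
(3) = (s - 1)/(s - 5)
(4) = (2*v^2 - v)/(2*v^2 + v*(-12 - 2*sqrt(2)) + 12*sqrt(2))
(5) = (j^2 + 11*j + 28)/(j + 2)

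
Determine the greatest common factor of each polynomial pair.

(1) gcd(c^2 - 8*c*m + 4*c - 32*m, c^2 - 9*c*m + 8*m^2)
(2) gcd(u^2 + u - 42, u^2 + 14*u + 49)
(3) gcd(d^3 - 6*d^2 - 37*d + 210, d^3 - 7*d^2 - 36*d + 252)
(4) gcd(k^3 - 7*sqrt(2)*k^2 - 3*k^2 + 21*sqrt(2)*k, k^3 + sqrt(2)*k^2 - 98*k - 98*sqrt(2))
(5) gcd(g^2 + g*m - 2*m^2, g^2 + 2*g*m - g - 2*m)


(1) = c - 8*m
(2) = gcd((u - 6)*(u + 7), (u + 7)^2) = u + 7
(3) = d^2 - d - 42
(4) = k - 7*sqrt(2)
(5) = gcd((g - m)*(g + 2*m), (g - 1)*(g + 2*m)) = g + 2*m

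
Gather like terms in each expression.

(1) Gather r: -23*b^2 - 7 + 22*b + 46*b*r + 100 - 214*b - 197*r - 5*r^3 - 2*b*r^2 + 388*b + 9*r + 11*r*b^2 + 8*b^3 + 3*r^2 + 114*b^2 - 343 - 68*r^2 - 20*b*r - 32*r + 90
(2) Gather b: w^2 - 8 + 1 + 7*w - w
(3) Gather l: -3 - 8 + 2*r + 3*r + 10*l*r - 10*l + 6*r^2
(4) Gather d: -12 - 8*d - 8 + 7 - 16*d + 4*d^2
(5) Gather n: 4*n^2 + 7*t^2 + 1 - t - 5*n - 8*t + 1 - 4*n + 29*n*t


(1) = 8*b^3 + 91*b^2 + 196*b - 5*r^3 + r^2*(-2*b - 65) + r*(11*b^2 + 26*b - 220) - 160
(2) = w^2 + 6*w - 7
(3) = l*(10*r - 10) + 6*r^2 + 5*r - 11
(4) = 4*d^2 - 24*d - 13
(5) = 4*n^2 + n*(29*t - 9) + 7*t^2 - 9*t + 2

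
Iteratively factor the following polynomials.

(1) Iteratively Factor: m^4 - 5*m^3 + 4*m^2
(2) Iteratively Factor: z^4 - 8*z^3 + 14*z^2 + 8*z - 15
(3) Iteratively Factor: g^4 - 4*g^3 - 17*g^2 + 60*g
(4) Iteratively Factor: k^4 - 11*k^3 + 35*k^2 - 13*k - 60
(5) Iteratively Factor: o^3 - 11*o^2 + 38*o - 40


(1) = (m)*(m^3 - 5*m^2 + 4*m) = m^2*(m^2 - 5*m + 4) = m^2*(m - 1)*(m - 4)
(2) = (z - 5)*(z^3 - 3*z^2 - z + 3) = (z - 5)*(z - 3)*(z^2 - 1) = (z - 5)*(z - 3)*(z - 1)*(z + 1)
(3) = (g + 4)*(g^3 - 8*g^2 + 15*g) = (g - 3)*(g + 4)*(g^2 - 5*g) = g*(g - 3)*(g + 4)*(g - 5)
(4) = (k + 1)*(k^3 - 12*k^2 + 47*k - 60) = (k - 3)*(k + 1)*(k^2 - 9*k + 20) = (k - 5)*(k - 3)*(k + 1)*(k - 4)
(5) = (o - 4)*(o^2 - 7*o + 10) = (o - 4)*(o - 2)*(o - 5)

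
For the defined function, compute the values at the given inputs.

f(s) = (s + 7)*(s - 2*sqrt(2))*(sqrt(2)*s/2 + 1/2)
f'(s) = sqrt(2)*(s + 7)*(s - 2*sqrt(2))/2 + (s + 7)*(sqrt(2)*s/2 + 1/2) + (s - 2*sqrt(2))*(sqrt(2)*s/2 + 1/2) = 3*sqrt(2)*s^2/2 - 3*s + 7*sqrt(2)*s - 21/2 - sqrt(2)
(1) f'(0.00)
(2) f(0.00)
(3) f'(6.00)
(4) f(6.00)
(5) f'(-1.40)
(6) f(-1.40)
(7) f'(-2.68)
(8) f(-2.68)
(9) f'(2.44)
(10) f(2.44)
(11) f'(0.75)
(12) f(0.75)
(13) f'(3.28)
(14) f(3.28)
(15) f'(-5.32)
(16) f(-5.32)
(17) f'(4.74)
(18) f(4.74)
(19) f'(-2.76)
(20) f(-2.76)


(1) = -11.91
(2) = -9.90
(3) = 105.85
(4) = 195.54
(5) = -17.42
(6) = 11.60
(7) = -15.17
(8) = 33.20
(9) = 17.55
(10) = -8.16
(11) = -5.55
(12) = -16.60
(13) = 33.54
(14) = 13.09
(15) = 11.42
(16) = 44.65
(17) = 68.45
(18) = 86.44
(19) = -14.80
(20) = 34.40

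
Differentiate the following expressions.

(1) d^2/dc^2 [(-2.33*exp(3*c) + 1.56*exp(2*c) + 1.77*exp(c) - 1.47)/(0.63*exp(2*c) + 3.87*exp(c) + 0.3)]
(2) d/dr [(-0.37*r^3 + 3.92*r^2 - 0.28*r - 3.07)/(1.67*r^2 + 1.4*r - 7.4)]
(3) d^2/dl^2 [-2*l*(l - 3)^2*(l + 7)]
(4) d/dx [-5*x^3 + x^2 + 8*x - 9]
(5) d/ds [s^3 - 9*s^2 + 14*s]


(1) = (-0.924777*exp(6*c) - 17.042319*exp(5*c) - 143.566371*exp(4*c) - 14.221035*exp(3*c) - 9.213021*exp(2*c) - 22.398093*exp(c) + 1.86597)*exp(c)/(0.250047*exp(6*c) + 4.608009*exp(5*c) + 28.663551*exp(4*c) + 62.349183*exp(3*c) + 13.64931*exp(2*c) + 1.0449*exp(c) + 0.027)
(2) = (-0.6179*r^4 - 1.036*r^3 + 14.1696*r^2 - 47.7622*r + 6.37)/(2.7889*r^4 + 4.676*r^3 - 22.756*r^2 - 20.72*r + 54.76)
(3) = -24*l^2 - 12*l + 132
(4) = -15*x^2 + 2*x + 8
(5) = 3*s^2 - 18*s + 14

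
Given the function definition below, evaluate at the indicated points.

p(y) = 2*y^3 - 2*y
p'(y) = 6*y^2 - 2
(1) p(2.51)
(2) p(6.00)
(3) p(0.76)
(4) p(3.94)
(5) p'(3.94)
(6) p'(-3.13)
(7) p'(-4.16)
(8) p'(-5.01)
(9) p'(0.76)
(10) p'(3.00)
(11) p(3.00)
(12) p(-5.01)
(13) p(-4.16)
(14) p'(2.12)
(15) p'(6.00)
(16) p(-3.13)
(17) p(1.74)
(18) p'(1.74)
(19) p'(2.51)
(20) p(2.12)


(1) = 26.61
(2) = 420.00
(3) = -0.64
(4) = 114.45
(5) = 91.14
(6) = 56.78
(7) = 101.83
(8) = 148.60
(9) = 1.47
(10) = 52.00
(11) = 48.00
(12) = -241.48
(13) = -135.66
(14) = 24.97
(15) = 214.00
(16) = -55.07
(17) = 7.06
(18) = 16.17
(19) = 35.80
(20) = 14.82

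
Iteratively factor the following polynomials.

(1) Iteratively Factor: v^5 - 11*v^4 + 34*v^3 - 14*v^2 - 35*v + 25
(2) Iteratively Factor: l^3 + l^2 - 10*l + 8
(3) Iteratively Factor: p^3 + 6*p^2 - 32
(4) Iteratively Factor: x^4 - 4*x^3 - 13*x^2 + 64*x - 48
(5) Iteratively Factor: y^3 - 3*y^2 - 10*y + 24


(1) = (v + 1)*(v^4 - 12*v^3 + 46*v^2 - 60*v + 25) = (v - 1)*(v + 1)*(v^3 - 11*v^2 + 35*v - 25) = (v - 5)*(v - 1)*(v + 1)*(v^2 - 6*v + 5) = (v - 5)^2*(v - 1)*(v + 1)*(v - 1)
(2) = (l + 4)*(l^2 - 3*l + 2) = (l - 1)*(l + 4)*(l - 2)
(3) = (p + 4)*(p^2 + 2*p - 8) = (p + 4)^2*(p - 2)
(4) = (x + 4)*(x^3 - 8*x^2 + 19*x - 12) = (x - 1)*(x + 4)*(x^2 - 7*x + 12) = (x - 3)*(x - 1)*(x + 4)*(x - 4)
(5) = (y + 3)*(y^2 - 6*y + 8) = (y - 4)*(y + 3)*(y - 2)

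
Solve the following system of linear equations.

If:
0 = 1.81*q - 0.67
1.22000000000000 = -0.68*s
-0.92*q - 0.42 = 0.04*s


Then:
No Solution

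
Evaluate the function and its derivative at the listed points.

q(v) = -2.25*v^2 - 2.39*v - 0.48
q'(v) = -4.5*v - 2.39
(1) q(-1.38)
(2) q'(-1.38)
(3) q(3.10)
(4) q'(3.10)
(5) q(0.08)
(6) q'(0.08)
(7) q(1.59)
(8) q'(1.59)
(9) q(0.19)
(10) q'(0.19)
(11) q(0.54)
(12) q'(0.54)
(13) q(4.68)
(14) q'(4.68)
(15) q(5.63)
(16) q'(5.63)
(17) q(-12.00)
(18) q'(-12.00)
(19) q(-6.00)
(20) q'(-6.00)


(1) = -1.47
(2) = 3.82
(3) = -29.51
(4) = -16.34
(5) = -0.69
(6) = -2.75
(7) = -9.97
(8) = -9.54
(9) = -1.02
(10) = -3.25
(11) = -2.43
(12) = -4.82
(13) = -60.95
(14) = -23.45
(15) = -85.25
(16) = -27.73
(17) = -295.80
(18) = 51.61
(19) = -67.14
(20) = 24.61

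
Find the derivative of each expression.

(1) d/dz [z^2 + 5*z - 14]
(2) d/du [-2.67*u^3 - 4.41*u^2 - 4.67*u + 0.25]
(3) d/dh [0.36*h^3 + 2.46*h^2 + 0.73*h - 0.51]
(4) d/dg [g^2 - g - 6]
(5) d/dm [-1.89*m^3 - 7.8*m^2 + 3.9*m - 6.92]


(1) = 2*z + 5
(2) = -8.01*u^2 - 8.82*u - 4.67
(3) = 1.08*h^2 + 4.92*h + 0.73
(4) = 2*g - 1
(5) = -5.67*m^2 - 15.6*m + 3.9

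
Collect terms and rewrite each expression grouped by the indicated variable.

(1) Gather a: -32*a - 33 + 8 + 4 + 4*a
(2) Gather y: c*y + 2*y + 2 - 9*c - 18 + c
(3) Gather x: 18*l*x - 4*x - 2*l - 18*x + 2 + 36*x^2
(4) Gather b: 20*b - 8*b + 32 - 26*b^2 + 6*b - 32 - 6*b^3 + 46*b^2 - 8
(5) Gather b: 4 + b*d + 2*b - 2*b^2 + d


(1) = -28*a - 21
(2) = -8*c + y*(c + 2) - 16
(3) = -2*l + 36*x^2 + x*(18*l - 22) + 2
(4) = -6*b^3 + 20*b^2 + 18*b - 8
(5) = -2*b^2 + b*(d + 2) + d + 4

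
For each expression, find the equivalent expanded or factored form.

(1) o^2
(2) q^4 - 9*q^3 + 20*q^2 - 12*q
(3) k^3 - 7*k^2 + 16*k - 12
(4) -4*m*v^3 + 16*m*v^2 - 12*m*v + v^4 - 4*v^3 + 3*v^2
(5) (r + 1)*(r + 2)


(1) = o^2
(2) = q*(q - 6)*(q - 2)*(q - 1)
(3) = (k - 3)*(k - 2)^2
(4) = v*(-4*m + v)*(v - 3)*(v - 1)
(5) = r^2 + 3*r + 2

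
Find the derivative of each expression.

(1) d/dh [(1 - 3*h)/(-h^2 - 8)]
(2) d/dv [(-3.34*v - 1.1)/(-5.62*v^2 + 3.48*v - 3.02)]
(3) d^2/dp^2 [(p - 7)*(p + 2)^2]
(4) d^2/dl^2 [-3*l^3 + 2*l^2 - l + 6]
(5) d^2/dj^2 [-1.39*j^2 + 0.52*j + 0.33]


(1) = (-3*h^2 + 2*h + 24)/(h^4 + 16*h^2 + 64)
(2) = (-18.7708*v^2 - 12.364*v + 13.9148)/(31.5844*v^4 - 39.1152*v^3 + 46.0552*v^2 - 21.0192*v + 9.1204)
(3) = 6*p - 6
(4) = 4 - 18*l
(5) = -2.78000000000000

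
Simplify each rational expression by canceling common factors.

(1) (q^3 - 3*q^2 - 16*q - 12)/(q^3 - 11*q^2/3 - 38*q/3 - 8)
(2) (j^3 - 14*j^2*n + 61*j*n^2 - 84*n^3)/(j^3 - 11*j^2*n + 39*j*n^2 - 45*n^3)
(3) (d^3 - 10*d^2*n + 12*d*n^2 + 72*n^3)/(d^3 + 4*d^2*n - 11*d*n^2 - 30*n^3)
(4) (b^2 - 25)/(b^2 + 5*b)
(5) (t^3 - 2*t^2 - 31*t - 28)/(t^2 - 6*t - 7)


(1) = (3*q + 6)/(3*q + 4)
(2) = (j^2 - 11*j*n + 28*n^2)/(j^2 - 8*j*n + 15*n^2)
(3) = (d^2 - 12*d*n + 36*n^2)/(d^2 + 2*d*n - 15*n^2)
(4) = (b - 5)/b
(5) = t + 4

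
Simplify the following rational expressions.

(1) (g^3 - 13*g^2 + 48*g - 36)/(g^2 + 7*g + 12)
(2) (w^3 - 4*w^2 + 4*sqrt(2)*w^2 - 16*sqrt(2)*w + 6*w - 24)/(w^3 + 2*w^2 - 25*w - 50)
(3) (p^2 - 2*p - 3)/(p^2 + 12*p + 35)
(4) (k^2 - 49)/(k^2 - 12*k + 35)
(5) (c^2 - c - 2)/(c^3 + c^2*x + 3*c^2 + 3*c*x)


(1) = (g^3 - 13*g^2 + 48*g - 36)/(g^2 + 7*g + 12)
(2) = (w^3 + w^2*(-4 + 4*sqrt(2)) + w*(6 - 16*sqrt(2)) - 24)/(w^3 + 2*w^2 - 25*w - 50)
(3) = (p^2 - 2*p - 3)/(p^2 + 12*p + 35)
(4) = (k + 7)/(k - 5)
(5) = (c^2 - c - 2)/(c^3 + c^2*x + 3*c^2 + 3*c*x)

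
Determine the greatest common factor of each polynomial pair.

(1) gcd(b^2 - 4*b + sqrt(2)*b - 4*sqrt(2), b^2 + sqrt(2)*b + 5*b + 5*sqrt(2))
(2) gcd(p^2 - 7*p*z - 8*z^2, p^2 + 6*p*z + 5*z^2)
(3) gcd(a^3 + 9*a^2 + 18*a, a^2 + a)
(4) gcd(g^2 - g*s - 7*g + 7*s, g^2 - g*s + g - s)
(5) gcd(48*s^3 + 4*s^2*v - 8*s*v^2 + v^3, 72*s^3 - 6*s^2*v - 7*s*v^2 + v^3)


(1) = gcd((b - 4)*(b + sqrt(2)), (b + 5)*(b + sqrt(2))) = b + sqrt(2)
(2) = p + z
(3) = gcd(a*(a + 3)*(a + 6), a*(a + 1)) = a
(4) = gcd((g - 7)*(g - s), (g + 1)*(g - s)) = -g + s
(5) = 24*s^2 - 10*s*v + v^2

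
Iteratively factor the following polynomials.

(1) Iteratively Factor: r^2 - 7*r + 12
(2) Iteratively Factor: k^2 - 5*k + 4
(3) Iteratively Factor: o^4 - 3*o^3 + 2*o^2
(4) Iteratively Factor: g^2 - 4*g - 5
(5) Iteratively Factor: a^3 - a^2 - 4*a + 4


(1) = (r - 4)*(r - 3)
(2) = (k - 4)*(k - 1)
(3) = (o - 2)*(o^3 - o^2) = o*(o - 2)*(o^2 - o) = o^2*(o - 2)*(o - 1)
(4) = (g + 1)*(g - 5)
(5) = (a - 2)*(a^2 + a - 2) = (a - 2)*(a + 2)*(a - 1)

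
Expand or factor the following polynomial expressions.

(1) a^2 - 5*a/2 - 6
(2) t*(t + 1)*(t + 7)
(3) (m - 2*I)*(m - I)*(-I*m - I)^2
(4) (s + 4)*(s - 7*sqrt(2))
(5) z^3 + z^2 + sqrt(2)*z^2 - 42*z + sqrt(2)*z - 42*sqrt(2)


(1) = (a - 4)*(a + 3/2)
(2) = t^3 + 8*t^2 + 7*t
(3) = -m^4 - 2*m^3 + 3*I*m^3 + m^2 + 6*I*m^2 + 4*m + 3*I*m + 2
(4) = s^2 - 7*sqrt(2)*s + 4*s - 28*sqrt(2)
(5) = (z - 6)*(z + 7)*(z + sqrt(2))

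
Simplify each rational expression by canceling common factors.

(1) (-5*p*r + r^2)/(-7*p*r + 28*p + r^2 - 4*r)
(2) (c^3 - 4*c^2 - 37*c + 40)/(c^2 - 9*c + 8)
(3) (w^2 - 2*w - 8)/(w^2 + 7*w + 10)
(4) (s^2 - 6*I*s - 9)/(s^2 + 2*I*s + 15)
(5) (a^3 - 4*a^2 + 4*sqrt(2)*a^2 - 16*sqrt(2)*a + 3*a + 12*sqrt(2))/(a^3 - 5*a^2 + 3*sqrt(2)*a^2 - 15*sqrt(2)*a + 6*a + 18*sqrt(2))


(1) = (5*p*r - r^2)/(7*p*r - 28*p - r^2 + 4*r)
(2) = c + 5
(3) = (w - 4)/(w + 5)
(4) = (s - 3*I)/(s + 5*I)
(5) = (a^2 + a*(-1 + 4*sqrt(2)) - 4*sqrt(2))/(a^2 + a*(-2 + 3*sqrt(2)) - 6*sqrt(2))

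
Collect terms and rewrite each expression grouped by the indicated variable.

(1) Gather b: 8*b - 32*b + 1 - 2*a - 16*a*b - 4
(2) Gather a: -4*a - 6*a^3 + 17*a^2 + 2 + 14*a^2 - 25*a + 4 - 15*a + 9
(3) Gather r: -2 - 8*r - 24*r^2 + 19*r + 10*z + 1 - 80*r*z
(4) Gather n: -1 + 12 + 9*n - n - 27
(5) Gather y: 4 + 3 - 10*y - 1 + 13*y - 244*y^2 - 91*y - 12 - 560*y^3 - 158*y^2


(1) = -2*a + b*(-16*a - 24) - 3
(2) = -6*a^3 + 31*a^2 - 44*a + 15
(3) = -24*r^2 + r*(11 - 80*z) + 10*z - 1
(4) = 8*n - 16
(5) = -560*y^3 - 402*y^2 - 88*y - 6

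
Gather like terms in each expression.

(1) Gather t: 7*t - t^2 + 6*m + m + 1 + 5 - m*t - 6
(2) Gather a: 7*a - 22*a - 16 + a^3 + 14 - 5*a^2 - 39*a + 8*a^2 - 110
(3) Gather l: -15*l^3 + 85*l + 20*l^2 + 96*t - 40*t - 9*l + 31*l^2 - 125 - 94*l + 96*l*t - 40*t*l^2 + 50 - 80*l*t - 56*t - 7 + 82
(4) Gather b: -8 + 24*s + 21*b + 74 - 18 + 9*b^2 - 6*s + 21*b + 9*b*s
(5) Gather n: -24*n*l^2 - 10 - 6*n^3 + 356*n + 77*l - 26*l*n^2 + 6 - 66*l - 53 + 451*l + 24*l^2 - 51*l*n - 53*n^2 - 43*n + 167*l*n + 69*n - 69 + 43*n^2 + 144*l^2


(1) = 7*m - t^2 + t*(7 - m)
(2) = a^3 + 3*a^2 - 54*a - 112
(3) = -15*l^3 + l^2*(51 - 40*t) + l*(16*t - 18)
(4) = 9*b^2 + b*(9*s + 42) + 18*s + 48
(5) = 168*l^2 + 462*l - 6*n^3 + n^2*(-26*l - 10) + n*(-24*l^2 + 116*l + 382) - 126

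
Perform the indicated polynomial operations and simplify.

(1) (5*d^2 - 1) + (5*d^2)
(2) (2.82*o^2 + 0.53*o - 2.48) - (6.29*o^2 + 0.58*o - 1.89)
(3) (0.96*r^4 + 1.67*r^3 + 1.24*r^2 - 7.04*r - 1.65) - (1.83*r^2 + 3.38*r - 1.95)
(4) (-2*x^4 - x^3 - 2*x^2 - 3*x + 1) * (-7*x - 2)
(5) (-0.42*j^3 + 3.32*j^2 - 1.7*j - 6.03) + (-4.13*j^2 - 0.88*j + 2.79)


(1) = 10*d^2 - 1
(2) = -3.47*o^2 - 0.05*o - 0.59
(3) = 0.96*r^4 + 1.67*r^3 - 0.59*r^2 - 10.42*r + 0.3
(4) = 14*x^5 + 11*x^4 + 16*x^3 + 25*x^2 - x - 2
(5) = -0.42*j^3 - 0.81*j^2 - 2.58*j - 3.24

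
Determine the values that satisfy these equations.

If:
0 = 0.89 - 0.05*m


Then:
m = 17.80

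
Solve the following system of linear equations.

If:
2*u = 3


Then:
u = 3/2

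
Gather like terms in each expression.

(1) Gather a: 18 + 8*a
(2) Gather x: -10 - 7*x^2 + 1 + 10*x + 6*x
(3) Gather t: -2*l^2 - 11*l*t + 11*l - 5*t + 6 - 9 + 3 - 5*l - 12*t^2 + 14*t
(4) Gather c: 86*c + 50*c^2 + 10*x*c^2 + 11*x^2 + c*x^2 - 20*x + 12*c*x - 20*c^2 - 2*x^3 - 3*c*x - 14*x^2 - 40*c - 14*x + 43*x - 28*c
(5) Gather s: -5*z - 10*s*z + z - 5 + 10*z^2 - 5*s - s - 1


(1) = 8*a + 18
(2) = -7*x^2 + 16*x - 9
(3) = -2*l^2 + 6*l - 12*t^2 + t*(9 - 11*l)
(4) = c^2*(10*x + 30) + c*(x^2 + 9*x + 18) - 2*x^3 - 3*x^2 + 9*x
(5) = s*(-10*z - 6) + 10*z^2 - 4*z - 6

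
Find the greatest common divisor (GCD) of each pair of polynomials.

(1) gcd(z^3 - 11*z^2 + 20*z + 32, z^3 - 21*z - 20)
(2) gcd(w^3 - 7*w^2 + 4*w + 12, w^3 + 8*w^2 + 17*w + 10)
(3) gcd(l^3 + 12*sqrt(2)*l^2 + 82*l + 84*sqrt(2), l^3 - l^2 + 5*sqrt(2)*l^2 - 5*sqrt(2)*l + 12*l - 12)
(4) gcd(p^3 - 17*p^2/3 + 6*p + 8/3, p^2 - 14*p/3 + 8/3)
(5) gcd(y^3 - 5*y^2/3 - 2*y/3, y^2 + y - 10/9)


(1) = gcd((z - 8)*(z - 4)*(z + 1), (z - 5)*(z + 1)*(z + 4)) = z + 1
(2) = w + 1
(3) = gcd((l + 2*sqrt(2))*(l + 3*sqrt(2))*(l + 7*sqrt(2)), (l - 1)*(l + 2*sqrt(2))*(l + 3*sqrt(2))) = l^2 + 5*sqrt(2)*l + 12
(4) = gcd((p - 4)*(p - 2)*(p + 1/3), (p - 4)*(p - 2/3)) = p - 4
(5) = gcd(y*(y - 2)*(y + 1/3), (y - 2/3)*(y + 5/3)) = 1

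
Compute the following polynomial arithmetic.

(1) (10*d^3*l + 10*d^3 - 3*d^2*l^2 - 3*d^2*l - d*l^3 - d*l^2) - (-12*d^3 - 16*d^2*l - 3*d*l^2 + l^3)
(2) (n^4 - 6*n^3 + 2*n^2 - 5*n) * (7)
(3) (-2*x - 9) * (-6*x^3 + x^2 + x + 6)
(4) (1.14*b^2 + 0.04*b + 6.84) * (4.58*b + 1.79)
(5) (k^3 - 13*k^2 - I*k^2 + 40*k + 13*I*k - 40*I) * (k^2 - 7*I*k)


(1) = 10*d^3*l + 22*d^3 - 3*d^2*l^2 + 13*d^2*l - d*l^3 + 2*d*l^2 - l^3
(2) = 7*n^4 - 42*n^3 + 14*n^2 - 35*n
(3) = 12*x^4 + 52*x^3 - 11*x^2 - 21*x - 54
(4) = 5.2212*b^3 + 2.2238*b^2 + 31.3988*b + 12.2436
(5) = k^5 - 13*k^4 - 8*I*k^4 + 33*k^3 + 104*I*k^3 + 91*k^2 - 320*I*k^2 - 280*k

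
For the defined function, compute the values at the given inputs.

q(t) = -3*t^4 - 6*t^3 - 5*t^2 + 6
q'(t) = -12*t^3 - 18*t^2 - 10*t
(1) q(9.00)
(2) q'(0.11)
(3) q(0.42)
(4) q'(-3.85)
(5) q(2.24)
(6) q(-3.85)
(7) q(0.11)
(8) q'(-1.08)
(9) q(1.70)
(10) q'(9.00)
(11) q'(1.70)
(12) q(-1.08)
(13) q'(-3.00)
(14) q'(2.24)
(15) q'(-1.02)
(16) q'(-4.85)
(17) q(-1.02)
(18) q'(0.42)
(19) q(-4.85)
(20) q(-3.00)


(1) = -24456.00
(2) = -1.33
(3) = 4.58
(4) = 456.49
(5) = -162.05
(6) = -384.83
(7) = 5.93
(8) = 4.92
(9) = -62.98
(10) = -10296.00
(11) = -127.98
(12) = 3.64
(13) = 192.00
(14) = -247.59
(15) = 4.21
(16) = 994.10
(17) = 3.92
(18) = -8.26
(19) = -1087.03
(20) = -120.00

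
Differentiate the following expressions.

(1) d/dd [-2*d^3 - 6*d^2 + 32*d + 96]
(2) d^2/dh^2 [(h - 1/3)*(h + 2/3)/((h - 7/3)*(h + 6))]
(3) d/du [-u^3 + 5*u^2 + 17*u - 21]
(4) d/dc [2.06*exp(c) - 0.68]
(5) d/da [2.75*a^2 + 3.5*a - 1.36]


(1) = -6*d^2 - 12*d + 32
(2) = 4*(-135*h^3 + 1674*h^2 + 468*h + 8384)/(3*(27*h^6 + 297*h^5 - 45*h^4 - 6985*h^3 + 630*h^2 + 58212*h - 74088))
(3) = -3*u^2 + 10*u + 17
(4) = 2.06*exp(c)
(5) = 5.5*a + 3.5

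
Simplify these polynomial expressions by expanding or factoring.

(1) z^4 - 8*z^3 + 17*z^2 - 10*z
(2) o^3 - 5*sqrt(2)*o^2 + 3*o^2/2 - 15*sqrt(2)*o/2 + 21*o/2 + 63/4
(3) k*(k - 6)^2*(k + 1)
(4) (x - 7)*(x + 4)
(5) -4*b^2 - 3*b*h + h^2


(1) = z*(z - 5)*(z - 2)*(z - 1)
(2) = (o + 3/2)*(o - 7*sqrt(2)/2)*(o - 3*sqrt(2)/2)
(3) = k^4 - 11*k^3 + 24*k^2 + 36*k
(4) = x^2 - 3*x - 28
(5) = (-4*b + h)*(b + h)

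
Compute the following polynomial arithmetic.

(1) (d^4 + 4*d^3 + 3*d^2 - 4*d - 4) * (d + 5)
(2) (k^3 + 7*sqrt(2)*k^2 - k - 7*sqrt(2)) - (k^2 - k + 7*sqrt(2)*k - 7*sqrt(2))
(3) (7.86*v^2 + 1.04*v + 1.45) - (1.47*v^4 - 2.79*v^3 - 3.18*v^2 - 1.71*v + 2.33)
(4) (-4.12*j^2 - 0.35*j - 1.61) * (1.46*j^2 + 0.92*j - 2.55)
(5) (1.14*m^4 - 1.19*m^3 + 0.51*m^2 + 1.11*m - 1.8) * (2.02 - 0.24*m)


(1) = d^5 + 9*d^4 + 23*d^3 + 11*d^2 - 24*d - 20
(2) = k^3 - k^2 + 7*sqrt(2)*k^2 - 7*sqrt(2)*k
(3) = -1.47*v^4 + 2.79*v^3 + 11.04*v^2 + 2.75*v - 0.88
(4) = -6.0152*j^4 - 4.3014*j^3 + 7.8334*j^2 - 0.5887*j + 4.1055
(5) = -0.2736*m^5 + 2.5884*m^4 - 2.5262*m^3 + 0.7638*m^2 + 2.6742*m - 3.636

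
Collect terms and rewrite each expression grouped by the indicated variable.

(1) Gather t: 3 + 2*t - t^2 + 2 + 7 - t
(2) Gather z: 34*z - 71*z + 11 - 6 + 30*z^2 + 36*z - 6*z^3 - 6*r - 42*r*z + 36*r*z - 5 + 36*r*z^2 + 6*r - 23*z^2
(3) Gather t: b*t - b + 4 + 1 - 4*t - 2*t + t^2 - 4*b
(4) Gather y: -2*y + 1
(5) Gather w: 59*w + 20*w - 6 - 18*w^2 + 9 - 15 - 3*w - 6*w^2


(1) = -t^2 + t + 12
(2) = -6*z^3 + z^2*(36*r + 7) + z*(-6*r - 1)
(3) = -5*b + t^2 + t*(b - 6) + 5
(4) = 1 - 2*y
(5) = -24*w^2 + 76*w - 12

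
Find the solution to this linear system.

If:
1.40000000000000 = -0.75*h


Then:
h = -1.87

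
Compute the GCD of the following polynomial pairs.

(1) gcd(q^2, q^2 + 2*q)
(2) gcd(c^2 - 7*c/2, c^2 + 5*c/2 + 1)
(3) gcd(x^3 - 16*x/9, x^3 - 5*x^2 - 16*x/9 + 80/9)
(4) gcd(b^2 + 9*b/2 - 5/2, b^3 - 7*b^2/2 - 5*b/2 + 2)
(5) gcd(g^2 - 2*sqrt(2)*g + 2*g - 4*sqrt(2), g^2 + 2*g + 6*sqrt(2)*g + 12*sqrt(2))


(1) = gcd(q^2, q*(q + 2)) = q
(2) = 1
(3) = x^2 - 16/9
(4) = gcd((b - 1/2)*(b + 5), (b - 4)*(b - 1/2)*(b + 1)) = b - 1/2
(5) = gcd((g + 2)*(g - 2*sqrt(2)), (g + 2)*(g + 6*sqrt(2))) = g + 2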